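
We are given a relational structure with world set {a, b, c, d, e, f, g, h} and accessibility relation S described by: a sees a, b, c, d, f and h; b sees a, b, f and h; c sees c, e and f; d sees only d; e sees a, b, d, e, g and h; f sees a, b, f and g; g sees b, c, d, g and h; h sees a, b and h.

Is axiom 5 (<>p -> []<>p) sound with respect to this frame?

Axiom 5 corresponds to the accessibility relation being Euclidean.
Euclidean: no — a S b and a S c, but not b S c.

No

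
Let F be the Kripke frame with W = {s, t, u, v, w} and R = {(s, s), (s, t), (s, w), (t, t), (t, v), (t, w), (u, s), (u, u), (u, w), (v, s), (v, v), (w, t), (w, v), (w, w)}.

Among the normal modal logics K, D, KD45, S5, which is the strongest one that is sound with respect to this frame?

D

Serial (axiom D): yes — every world has a successor (e.g. s R s).
Euclidean (axiom 5): no — t R v and t R w, but not v R w.
Transitive (axiom 4): no — s R t and t R v, but not s R v.
Reflexive (axiom T): yes — every world is R-related to itself.
So F validates K, D; KD45 would additionally require R to be Euclidean and transitive. The strongest is D.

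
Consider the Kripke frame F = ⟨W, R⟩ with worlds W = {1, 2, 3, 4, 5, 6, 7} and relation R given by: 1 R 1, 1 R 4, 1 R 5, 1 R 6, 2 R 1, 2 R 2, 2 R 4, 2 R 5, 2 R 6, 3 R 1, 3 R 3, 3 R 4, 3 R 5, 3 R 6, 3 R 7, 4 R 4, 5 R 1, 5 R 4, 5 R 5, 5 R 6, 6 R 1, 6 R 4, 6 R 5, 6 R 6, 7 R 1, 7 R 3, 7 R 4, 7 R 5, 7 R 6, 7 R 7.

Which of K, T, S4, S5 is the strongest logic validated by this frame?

S4

Reflexive (axiom T): yes — every world is R-related to itself.
Transitive (axiom 4): yes — every two-step R-path is closed by a direct edge.
Euclidean (axiom 5): no — 1 R 4 and 1 R 5, but not 4 R 5.
So F validates K, T, S4; S5 would additionally require R to be Euclidean. The strongest is S4.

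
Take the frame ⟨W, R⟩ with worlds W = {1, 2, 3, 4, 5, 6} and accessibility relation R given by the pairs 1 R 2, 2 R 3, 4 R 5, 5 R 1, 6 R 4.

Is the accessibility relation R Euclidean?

No

Euclidean: no — 1 R 2 and 1 R 2, but not 2 R 2.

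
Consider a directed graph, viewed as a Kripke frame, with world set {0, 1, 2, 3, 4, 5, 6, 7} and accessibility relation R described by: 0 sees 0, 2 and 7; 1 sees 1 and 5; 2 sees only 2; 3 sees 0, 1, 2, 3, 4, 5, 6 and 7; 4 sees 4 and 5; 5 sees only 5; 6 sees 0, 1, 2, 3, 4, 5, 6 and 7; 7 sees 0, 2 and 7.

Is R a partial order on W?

Reflexive: yes — every world is R-related to itself.
Transitive: yes — every two-step R-path is closed by a direct edge.
Antisymmetric: no — 0 R 7 and 7 R 0 with 0 ≠ 7.
So R is not a partial order.

No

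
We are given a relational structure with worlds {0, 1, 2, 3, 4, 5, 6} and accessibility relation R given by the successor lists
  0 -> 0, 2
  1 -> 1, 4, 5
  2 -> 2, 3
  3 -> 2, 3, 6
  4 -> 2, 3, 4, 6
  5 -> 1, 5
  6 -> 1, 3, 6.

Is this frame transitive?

Transitive: no — 0 R 2 and 2 R 3, but not 0 R 3.

No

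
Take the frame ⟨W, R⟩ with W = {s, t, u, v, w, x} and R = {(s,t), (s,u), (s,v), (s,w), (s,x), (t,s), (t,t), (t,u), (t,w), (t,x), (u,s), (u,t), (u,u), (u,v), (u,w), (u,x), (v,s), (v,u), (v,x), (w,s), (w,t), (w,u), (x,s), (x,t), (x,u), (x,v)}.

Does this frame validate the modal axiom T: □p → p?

By correspondence theory, T is valid on a frame iff R is reflexive.
Reflexive: no — s is not related to itself.

No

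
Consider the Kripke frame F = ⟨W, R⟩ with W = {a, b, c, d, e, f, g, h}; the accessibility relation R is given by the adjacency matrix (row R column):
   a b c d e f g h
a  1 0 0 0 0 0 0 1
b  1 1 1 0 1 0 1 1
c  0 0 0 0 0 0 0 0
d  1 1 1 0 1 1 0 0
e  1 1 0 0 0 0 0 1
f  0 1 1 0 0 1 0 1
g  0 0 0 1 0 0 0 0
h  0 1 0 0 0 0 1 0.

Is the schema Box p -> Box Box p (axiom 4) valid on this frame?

Axiom 4 corresponds to the accessibility relation being transitive.
Transitive: no — a R h and h R b, but not a R b.

No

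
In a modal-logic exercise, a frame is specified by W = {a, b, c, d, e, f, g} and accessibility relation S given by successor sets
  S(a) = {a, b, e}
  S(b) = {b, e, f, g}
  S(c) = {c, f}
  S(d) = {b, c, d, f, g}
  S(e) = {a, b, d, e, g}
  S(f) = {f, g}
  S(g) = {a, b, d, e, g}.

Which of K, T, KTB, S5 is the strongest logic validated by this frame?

T

Reflexive (axiom T): yes — every world is S-related to itself.
Symmetric (axiom B): no — a S b but not b S a.
Euclidean (axiom 5): no — b S e and b S f, but not e S f.
So F validates K, T; KTB would additionally require S to be symmetric. The strongest is T.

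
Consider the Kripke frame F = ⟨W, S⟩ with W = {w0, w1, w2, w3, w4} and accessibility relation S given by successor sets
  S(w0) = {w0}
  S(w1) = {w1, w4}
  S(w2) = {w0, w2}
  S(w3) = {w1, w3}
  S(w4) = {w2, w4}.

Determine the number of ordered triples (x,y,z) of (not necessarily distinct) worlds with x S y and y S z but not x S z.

Enumerating: (w1,w4,w2), (w3,w1,w4), (w4,w2,w0).

3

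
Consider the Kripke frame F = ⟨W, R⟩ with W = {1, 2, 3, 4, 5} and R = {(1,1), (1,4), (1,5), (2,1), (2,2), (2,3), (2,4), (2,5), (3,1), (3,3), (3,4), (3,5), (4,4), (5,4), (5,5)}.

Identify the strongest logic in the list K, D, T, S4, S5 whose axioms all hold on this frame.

Serial (axiom D): yes — every world has a successor (e.g. 1 R 1).
Reflexive (axiom T): yes — every world is R-related to itself.
Transitive (axiom 4): yes — every two-step R-path is closed by a direct edge.
Euclidean (axiom 5): no — 1 R 4 and 1 R 5, but not 4 R 5.
So F validates K, D, T, S4; S5 would additionally require R to be Euclidean. The strongest is S4.

S4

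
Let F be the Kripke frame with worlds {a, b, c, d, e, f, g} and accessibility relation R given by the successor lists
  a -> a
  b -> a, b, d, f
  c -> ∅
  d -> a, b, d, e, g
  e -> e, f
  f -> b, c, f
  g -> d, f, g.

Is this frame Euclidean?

Euclidean: no — b R a and b R d, but not a R d.

No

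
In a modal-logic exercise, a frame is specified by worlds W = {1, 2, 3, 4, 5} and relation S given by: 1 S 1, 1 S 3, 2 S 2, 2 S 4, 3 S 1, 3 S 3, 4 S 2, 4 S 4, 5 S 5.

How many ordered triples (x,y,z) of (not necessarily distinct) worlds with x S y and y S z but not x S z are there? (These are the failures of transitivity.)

S is transitive; there are no such tuples.

0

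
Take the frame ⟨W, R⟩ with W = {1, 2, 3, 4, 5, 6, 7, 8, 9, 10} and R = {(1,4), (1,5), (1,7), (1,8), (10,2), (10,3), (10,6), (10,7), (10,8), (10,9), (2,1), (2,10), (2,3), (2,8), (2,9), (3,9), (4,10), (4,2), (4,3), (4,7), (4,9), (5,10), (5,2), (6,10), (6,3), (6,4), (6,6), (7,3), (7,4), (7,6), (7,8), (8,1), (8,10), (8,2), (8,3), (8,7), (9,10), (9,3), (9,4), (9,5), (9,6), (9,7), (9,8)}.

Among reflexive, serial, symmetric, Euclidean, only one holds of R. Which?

serial

Reflexive: no — 1 is not related to itself.
Serial: yes — every world has a successor (e.g. 1 R 4).
Symmetric: no — 1 R 4 but not 4 R 1.
Euclidean: no — 1 R 4 and 1 R 5, but not 4 R 5.
Only serial holds.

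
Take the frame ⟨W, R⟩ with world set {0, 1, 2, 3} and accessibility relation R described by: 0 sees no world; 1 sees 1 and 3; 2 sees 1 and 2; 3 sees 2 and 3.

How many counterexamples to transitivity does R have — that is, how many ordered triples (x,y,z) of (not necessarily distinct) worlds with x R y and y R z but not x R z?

3

Enumerating: (1,3,2), (2,1,3), (3,2,1).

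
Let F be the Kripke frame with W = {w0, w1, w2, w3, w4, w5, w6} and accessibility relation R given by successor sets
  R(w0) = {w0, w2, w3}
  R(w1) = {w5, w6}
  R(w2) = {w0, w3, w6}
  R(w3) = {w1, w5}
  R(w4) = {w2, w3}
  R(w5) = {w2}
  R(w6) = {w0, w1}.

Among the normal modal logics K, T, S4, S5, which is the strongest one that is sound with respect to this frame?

Reflexive (axiom T): no — w1 is not related to itself.
Transitive (axiom 4): no — w0 R w2 and w2 R w6, but not w0 R w6.
Euclidean (axiom 5): no — w0 R w3 and w0 R w2, but not w3 R w2.
So F validates K; T would additionally require R to be reflexive. The strongest is K.

K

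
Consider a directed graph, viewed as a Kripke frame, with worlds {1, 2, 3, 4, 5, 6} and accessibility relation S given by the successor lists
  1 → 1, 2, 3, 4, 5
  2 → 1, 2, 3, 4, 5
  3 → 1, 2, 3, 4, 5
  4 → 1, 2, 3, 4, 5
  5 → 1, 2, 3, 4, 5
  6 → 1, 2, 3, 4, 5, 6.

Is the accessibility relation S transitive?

Yes

Transitive: yes — every two-step S-path is closed by a direct edge.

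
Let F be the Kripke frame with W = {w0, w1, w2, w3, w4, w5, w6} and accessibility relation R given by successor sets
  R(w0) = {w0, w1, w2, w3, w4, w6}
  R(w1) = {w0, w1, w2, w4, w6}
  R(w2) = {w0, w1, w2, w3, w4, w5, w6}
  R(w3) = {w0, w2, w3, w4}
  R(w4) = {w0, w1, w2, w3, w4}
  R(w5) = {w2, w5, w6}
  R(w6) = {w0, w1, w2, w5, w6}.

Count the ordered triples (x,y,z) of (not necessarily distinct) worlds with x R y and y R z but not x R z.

28

Enumerating: (w0,w2,w5), (w0,w6,w5), (w1,w0,w3), (w1,w2,w3), (w1,w2,w5), (w1,w4,w3), (w1,w6,w5), (w3,w0,w1), (w3,w0,w6), (w3,w2,w1), (w3,w2,w5), (w3,w2,w6), … and 16 more.
Total: 28.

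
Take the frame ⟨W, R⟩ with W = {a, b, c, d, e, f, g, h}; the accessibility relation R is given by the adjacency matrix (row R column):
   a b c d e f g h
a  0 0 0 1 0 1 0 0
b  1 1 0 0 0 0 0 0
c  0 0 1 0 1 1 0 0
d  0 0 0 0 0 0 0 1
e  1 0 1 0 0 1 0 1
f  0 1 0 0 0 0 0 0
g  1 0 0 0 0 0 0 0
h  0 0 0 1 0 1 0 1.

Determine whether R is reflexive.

No

Reflexive: no — a is not related to itself.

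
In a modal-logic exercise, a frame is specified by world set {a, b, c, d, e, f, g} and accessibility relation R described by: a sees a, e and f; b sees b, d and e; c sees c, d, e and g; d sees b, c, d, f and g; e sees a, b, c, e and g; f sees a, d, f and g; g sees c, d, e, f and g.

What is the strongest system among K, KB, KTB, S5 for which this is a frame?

KTB

Symmetric (axiom B): yes — every pair in R has its reverse in R.
Reflexive (axiom T): yes — every world is R-related to itself.
Euclidean (axiom 5): no — a R e and a R f, but not e R f.
So F validates K, KB, KTB; S5 would additionally require R to be Euclidean. The strongest is KTB.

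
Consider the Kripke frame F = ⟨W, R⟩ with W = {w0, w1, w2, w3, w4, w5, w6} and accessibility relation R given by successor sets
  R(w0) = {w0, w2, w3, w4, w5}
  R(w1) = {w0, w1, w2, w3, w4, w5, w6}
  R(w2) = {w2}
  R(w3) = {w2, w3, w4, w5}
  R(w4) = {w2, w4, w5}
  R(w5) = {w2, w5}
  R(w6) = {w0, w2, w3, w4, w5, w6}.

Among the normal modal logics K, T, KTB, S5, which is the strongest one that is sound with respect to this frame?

T

Reflexive (axiom T): yes — every world is R-related to itself.
Symmetric (axiom B): no — w0 R w2 but not w2 R w0.
Euclidean (axiom 5): no — w0 R w2 and w0 R w3, but not w2 R w3.
So F validates K, T; KTB would additionally require R to be symmetric. The strongest is T.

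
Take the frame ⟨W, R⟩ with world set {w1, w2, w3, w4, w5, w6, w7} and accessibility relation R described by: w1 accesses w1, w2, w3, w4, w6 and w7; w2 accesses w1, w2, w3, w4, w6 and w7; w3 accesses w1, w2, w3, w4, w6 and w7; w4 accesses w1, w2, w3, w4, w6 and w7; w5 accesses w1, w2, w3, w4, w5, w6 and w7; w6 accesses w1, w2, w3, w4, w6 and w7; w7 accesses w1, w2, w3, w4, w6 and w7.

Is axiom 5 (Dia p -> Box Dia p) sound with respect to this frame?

No

By correspondence theory, 5 is valid on a frame iff R is Euclidean.
Euclidean: no — w5 R w1 and w5 R w5, but not w1 R w5.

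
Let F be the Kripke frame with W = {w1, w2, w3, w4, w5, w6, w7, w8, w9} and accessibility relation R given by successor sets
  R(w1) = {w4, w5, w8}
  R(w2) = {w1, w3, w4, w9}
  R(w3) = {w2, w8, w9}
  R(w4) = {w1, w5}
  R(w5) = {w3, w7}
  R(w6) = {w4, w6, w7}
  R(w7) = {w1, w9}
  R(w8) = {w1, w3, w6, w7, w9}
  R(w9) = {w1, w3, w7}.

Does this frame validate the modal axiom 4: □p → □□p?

The schema 4 characterises exactly the transitive frames.
Transitive: no — w1 R w5 and w5 R w3, but not w1 R w3.

No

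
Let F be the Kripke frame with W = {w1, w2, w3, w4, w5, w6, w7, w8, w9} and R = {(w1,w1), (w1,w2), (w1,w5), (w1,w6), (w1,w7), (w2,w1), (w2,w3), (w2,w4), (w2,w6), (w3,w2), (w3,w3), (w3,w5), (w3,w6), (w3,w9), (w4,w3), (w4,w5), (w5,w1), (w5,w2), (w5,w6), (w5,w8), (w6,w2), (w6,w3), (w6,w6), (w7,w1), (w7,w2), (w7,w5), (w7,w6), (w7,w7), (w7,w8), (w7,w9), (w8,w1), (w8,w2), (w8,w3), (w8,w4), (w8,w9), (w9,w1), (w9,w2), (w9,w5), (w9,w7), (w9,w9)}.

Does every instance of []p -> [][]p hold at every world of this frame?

Axiom 4 corresponds to the accessibility relation being transitive.
Transitive: no — w1 R w2 and w2 R w3, but not w1 R w3.

No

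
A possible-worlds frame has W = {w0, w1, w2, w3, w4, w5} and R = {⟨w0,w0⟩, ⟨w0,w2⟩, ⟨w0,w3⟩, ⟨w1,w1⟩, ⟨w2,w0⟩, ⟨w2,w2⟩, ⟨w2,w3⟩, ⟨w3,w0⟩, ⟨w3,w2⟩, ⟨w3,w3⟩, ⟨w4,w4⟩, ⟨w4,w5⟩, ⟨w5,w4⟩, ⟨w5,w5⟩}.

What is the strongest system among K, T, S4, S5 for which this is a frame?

S5

Reflexive (axiom T): yes — every world is R-related to itself.
Transitive (axiom 4): yes — every two-step R-path is closed by a direct edge.
Euclidean (axiom 5): yes — any two successors of a common world are R-related.
So F validates K, T, S4, S5. The strongest is S5.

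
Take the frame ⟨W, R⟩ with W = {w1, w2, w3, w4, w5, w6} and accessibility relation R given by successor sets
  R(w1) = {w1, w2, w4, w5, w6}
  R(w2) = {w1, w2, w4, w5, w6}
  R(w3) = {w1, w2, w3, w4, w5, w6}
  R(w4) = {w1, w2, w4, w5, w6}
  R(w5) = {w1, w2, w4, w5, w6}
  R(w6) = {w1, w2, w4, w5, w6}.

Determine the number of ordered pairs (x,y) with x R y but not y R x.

5

Enumerating: (w3,w1), (w3,w2), (w3,w4), (w3,w5), (w3,w6).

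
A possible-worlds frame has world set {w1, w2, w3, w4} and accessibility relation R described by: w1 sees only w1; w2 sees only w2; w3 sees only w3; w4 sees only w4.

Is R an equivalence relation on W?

Yes

Reflexive: yes — every world is R-related to itself.
Symmetric: yes — every pair in R has its reverse in R.
Transitive: yes — every two-step R-path is closed by a direct edge.
So R is an equivalence relation.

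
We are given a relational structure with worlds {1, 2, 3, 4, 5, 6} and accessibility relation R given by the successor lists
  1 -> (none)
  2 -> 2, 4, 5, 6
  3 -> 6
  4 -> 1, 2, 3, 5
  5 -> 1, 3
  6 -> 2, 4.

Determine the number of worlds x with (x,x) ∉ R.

5

Enumerating: 1, 3, 4, 5, 6.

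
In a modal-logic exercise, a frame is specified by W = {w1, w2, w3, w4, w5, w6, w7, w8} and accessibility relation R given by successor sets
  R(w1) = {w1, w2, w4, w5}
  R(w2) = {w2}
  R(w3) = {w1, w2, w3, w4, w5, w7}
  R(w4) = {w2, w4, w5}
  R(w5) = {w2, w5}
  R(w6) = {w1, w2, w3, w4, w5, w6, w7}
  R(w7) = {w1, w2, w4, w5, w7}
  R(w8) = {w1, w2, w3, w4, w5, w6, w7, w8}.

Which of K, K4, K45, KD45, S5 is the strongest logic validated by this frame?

Transitive (axiom 4): yes — every two-step R-path is closed by a direct edge.
Euclidean (axiom 5): no — w1 R w2 and w1 R w4, but not w2 R w4.
Serial (axiom D): yes — every world has a successor (e.g. w1 R w1).
Reflexive (axiom T): yes — every world is R-related to itself.
So F validates K, K4; K45 would additionally require R to be Euclidean. The strongest is K4.

K4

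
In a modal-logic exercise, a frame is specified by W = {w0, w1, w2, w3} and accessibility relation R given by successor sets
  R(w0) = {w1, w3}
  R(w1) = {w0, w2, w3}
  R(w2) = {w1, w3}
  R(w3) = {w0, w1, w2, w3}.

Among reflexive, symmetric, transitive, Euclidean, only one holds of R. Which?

symmetric

Reflexive: no — w0 is not related to itself.
Symmetric: yes — every pair in R has its reverse in R.
Transitive: no — w0 R w1 and w1 R w2, but not w0 R w2.
Euclidean: no — w1 R w0 and w1 R w2, but not w0 R w2.
Only symmetric holds.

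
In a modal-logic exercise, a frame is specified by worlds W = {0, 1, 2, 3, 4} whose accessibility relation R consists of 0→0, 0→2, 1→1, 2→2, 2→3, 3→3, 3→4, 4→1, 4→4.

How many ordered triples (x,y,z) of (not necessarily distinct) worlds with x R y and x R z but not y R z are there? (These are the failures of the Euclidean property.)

4

Enumerating: (0,2,0), (2,3,2), (3,4,3), (4,1,4).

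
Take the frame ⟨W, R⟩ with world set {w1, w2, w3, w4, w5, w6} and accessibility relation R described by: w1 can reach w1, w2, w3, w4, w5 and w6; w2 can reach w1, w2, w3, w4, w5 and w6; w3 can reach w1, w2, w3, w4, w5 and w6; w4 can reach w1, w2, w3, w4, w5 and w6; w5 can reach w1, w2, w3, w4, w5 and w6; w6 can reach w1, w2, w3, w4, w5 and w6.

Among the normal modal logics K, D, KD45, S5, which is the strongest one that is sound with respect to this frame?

Serial (axiom D): yes — every world has a successor (e.g. w1 R w1).
Euclidean (axiom 5): yes — any two successors of a common world are R-related.
Transitive (axiom 4): yes — every two-step R-path is closed by a direct edge.
Reflexive (axiom T): yes — every world is R-related to itself.
So F validates K, D, KD45, S5. The strongest is S5.

S5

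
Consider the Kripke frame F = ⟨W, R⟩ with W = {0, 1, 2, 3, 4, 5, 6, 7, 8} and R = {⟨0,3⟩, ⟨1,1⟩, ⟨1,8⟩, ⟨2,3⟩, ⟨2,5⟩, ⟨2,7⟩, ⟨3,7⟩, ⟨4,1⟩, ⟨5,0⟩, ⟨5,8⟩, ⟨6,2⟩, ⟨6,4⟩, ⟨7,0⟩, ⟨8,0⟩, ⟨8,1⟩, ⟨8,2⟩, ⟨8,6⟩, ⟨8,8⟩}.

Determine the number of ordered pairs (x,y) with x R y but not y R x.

Enumerating: (0,3), (2,3), (2,5), (2,7), (3,7), (4,1), (5,0), (5,8), (6,2), (6,4), (7,0), (8,0), (8,2), (8,6).

14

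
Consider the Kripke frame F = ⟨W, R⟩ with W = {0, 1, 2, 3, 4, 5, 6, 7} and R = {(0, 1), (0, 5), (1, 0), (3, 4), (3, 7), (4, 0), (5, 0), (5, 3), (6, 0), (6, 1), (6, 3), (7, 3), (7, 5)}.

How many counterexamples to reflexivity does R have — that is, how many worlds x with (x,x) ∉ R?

Enumerating: 0, 1, 2, 3, 4, 5, 6, 7.

8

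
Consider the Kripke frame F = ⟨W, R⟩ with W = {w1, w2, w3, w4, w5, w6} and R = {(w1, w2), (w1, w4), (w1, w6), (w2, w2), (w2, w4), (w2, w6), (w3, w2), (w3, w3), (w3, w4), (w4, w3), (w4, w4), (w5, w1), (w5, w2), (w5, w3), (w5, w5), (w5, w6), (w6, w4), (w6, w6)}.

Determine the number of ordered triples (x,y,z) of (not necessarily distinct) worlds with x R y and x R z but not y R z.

22

Enumerating: (w1,w4,w2), (w1,w4,w6), (w1,w6,w2), (w2,w4,w2), (w2,w4,w6), (w2,w6,w2), (w3,w2,w3), (w3,w4,w2), (w5,w1,w1), (w5,w1,w3), (w5,w1,w5), (w5,w2,w1), … and 10 more.
Total: 22.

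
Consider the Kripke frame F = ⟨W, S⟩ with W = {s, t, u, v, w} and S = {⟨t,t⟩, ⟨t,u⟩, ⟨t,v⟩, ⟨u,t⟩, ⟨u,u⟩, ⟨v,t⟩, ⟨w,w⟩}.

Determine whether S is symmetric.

Symmetric: yes — every pair in S has its reverse in S.

Yes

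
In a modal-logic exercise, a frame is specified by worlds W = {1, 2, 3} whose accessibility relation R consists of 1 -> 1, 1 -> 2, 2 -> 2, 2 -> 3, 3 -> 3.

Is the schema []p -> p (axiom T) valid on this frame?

Axiom T corresponds to the accessibility relation being reflexive.
Reflexive: yes — every world is R-related to itself.

Yes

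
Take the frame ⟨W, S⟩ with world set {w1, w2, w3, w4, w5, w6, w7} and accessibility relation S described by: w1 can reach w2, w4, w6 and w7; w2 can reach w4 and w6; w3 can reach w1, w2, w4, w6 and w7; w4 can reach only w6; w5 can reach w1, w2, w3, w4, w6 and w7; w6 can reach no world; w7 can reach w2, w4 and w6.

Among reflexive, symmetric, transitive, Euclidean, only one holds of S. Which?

Reflexive: no — w1 is not related to itself.
Symmetric: no — w1 S w2 but not w2 S w1.
Transitive: yes — every two-step S-path is closed by a direct edge.
Euclidean: no — w1 S w2 and w1 S w7, but not w2 S w7.
Only transitive holds.

transitive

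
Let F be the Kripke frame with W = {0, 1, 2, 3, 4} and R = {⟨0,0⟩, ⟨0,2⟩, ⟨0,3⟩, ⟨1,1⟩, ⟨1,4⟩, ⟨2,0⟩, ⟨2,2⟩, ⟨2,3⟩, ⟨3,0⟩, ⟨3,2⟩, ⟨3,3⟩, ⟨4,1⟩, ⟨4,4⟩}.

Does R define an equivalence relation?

Reflexive: yes — every world is R-related to itself.
Symmetric: yes — every pair in R has its reverse in R.
Transitive: yes — every two-step R-path is closed by a direct edge.
So R is an equivalence relation.

Yes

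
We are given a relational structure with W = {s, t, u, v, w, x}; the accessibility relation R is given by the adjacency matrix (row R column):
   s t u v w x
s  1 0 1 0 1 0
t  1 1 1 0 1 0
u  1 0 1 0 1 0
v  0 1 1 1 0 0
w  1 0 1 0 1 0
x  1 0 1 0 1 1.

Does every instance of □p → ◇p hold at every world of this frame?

Axiom D corresponds to the accessibility relation being serial.
Serial: yes — every world has a successor (e.g. s R s).

Yes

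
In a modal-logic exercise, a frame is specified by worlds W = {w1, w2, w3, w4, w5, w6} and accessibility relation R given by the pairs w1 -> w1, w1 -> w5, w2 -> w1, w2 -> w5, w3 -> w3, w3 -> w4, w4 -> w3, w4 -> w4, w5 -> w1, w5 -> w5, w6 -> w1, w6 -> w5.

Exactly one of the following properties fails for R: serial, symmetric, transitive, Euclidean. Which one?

symmetric

Serial: yes — every world has a successor (e.g. w1 R w1).
Symmetric: no — w2 R w1 but not w1 R w2.
Transitive: yes — every two-step R-path is closed by a direct edge.
Euclidean: yes — any two successors of a common world are R-related.
Only symmetric fails.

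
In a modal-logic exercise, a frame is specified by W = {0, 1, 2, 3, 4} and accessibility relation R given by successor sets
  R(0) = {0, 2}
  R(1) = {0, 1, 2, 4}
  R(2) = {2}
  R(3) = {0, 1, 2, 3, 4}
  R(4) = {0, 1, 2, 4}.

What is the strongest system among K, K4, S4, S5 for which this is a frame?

Transitive (axiom 4): yes — every two-step R-path is closed by a direct edge.
Reflexive (axiom T): yes — every world is R-related to itself.
Euclidean (axiom 5): no — 1 R 0 and 1 R 4, but not 0 R 4.
So F validates K, K4, S4; S5 would additionally require R to be Euclidean. The strongest is S4.

S4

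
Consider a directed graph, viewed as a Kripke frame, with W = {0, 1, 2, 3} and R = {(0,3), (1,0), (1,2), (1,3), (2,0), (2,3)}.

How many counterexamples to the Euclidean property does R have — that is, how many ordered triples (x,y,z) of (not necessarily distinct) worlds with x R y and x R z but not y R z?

Enumerating: (0,3,3), (1,0,0), (1,0,2), (1,2,2), (1,3,0), (1,3,2), (1,3,3), (2,0,0), (2,3,0), (2,3,3).

10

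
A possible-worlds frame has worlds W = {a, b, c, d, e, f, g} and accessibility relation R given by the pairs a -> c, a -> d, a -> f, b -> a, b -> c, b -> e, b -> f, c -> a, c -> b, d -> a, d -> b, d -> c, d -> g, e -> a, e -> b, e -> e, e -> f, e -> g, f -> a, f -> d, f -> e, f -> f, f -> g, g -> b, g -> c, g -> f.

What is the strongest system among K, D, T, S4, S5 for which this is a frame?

Serial (axiom D): yes — every world has a successor (e.g. a R c).
Reflexive (axiom T): no — a is not related to itself.
Transitive (axiom 4): no — a R c and c R b, but not a R b.
Euclidean (axiom 5): no — a R c and a R d, but not c R d.
So F validates K, D; T would additionally require R to be reflexive. The strongest is D.

D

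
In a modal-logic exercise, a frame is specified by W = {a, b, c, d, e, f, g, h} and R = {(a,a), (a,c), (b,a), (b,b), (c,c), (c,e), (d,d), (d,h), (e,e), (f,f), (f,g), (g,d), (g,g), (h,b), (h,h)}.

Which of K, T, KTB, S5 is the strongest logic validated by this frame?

Reflexive (axiom T): yes — every world is R-related to itself.
Symmetric (axiom B): no — a R c but not c R a.
Euclidean (axiom 5): no — a R c and a R a, but not c R a.
So F validates K, T; KTB would additionally require R to be symmetric. The strongest is T.

T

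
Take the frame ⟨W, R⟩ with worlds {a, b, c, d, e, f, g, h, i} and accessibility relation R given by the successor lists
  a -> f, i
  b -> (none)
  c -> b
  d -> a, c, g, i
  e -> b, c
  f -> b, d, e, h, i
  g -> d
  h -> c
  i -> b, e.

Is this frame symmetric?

Symmetric: no — a R f but not f R a.

No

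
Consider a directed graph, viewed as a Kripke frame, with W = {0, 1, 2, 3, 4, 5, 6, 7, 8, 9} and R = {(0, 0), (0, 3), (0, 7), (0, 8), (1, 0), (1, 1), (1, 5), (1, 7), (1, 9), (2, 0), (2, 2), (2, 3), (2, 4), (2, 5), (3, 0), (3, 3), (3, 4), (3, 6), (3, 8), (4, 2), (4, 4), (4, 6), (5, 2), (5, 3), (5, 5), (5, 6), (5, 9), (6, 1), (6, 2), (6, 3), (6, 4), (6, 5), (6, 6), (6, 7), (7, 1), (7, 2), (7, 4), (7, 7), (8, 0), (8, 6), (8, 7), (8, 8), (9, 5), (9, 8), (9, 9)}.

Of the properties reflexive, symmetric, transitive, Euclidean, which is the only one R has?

Reflexive: yes — every world is R-related to itself.
Symmetric: no — 0 R 7 but not 7 R 0.
Transitive: no — 0 R 3 and 3 R 4, but not 0 R 4.
Euclidean: no — 0 R 3 and 0 R 7, but not 3 R 7.
Only reflexive holds.

reflexive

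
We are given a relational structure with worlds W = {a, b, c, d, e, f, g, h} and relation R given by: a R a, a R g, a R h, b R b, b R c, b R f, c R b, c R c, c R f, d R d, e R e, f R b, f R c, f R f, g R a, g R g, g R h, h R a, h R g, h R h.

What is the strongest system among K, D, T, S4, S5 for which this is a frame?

Serial (axiom D): yes — every world has a successor (e.g. a R a).
Reflexive (axiom T): yes — every world is R-related to itself.
Transitive (axiom 4): yes — every two-step R-path is closed by a direct edge.
Euclidean (axiom 5): yes — any two successors of a common world are R-related.
So F validates K, D, T, S4, S5. The strongest is S5.

S5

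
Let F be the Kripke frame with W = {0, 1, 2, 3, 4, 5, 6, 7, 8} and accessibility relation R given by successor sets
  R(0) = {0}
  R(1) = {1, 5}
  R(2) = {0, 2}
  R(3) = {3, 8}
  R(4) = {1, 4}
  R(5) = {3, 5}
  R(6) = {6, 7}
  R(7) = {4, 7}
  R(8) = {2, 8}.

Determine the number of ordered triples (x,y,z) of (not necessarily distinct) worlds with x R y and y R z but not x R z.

Enumerating: (1,5,3), (3,8,2), (4,1,5), (5,3,8), (6,7,4), (7,4,1), (8,2,0).

7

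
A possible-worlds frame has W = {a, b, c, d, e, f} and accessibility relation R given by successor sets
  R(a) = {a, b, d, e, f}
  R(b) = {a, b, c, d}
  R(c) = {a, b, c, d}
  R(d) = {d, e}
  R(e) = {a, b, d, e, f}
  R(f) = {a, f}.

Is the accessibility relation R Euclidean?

No

Euclidean: no — a R b and a R e, but not b R e.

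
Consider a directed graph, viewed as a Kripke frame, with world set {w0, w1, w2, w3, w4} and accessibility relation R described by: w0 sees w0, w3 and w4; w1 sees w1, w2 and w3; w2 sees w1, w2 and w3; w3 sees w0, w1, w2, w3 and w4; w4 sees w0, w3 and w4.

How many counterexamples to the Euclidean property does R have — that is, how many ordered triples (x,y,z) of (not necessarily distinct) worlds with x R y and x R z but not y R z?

Enumerating: (w3,w0,w1), (w3,w0,w2), (w3,w1,w0), (w3,w1,w4), (w3,w2,w0), (w3,w2,w4), (w3,w4,w1), (w3,w4,w2).

8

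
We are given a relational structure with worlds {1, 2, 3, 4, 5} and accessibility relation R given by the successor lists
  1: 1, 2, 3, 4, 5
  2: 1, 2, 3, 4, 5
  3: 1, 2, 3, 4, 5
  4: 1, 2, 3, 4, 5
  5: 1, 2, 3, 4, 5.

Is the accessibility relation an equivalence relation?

Yes

Reflexive: yes — every world is R-related to itself.
Symmetric: yes — every pair in R has its reverse in R.
Transitive: yes — every two-step R-path is closed by a direct edge.
So R is an equivalence relation.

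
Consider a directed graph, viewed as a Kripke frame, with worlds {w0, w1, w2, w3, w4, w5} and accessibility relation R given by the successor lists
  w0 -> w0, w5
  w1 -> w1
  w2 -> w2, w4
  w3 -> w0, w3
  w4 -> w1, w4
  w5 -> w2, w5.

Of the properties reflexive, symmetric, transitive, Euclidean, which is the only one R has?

Reflexive: yes — every world is R-related to itself.
Symmetric: no — w0 R w5 but not w5 R w0.
Transitive: no — w0 R w5 and w5 R w2, but not w0 R w2.
Euclidean: no — w0 R w5 and w0 R w0, but not w5 R w0.
Only reflexive holds.

reflexive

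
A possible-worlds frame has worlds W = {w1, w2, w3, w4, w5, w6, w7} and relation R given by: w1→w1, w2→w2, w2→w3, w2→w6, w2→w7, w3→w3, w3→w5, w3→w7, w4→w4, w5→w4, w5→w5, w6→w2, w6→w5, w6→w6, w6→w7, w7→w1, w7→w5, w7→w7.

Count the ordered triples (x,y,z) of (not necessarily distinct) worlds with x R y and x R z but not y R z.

Enumerating: (w2,w3,w2), (w2,w3,w6), (w2,w6,w3), (w2,w7,w2), (w2,w7,w3), (w2,w7,w6), (w3,w5,w3), (w3,w5,w7), (w3,w7,w3), (w5,w4,w5), (w6,w2,w5), (w6,w5,w2), … and 8 more.
Total: 20.

20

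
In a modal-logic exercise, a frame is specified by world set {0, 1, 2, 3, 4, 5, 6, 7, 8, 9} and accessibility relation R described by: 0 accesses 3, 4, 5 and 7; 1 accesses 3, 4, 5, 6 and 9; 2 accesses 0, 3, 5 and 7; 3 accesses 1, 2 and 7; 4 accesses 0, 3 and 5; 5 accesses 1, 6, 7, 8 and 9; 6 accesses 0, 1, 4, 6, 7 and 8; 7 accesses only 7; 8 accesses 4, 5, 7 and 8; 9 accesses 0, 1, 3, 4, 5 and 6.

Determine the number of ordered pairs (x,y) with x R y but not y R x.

22

Enumerating: (0,3), (0,5), (0,7), (1,4), (2,0), (2,5), (2,7), (3,7), (4,3), (4,5), (5,6), (5,7), … and 10 more.
Total: 22.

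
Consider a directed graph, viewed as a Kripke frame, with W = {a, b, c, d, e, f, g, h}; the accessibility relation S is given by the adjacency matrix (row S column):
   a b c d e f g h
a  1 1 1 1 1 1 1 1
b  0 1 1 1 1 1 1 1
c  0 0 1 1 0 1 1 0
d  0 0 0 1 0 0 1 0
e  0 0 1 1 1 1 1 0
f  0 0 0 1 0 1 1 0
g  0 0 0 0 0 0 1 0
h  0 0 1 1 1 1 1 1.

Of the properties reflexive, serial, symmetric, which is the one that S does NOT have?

Reflexive: yes — every world is S-related to itself.
Serial: yes — every world has a successor (e.g. a S a).
Symmetric: no — a S b but not b S a.
Only symmetric fails.

symmetric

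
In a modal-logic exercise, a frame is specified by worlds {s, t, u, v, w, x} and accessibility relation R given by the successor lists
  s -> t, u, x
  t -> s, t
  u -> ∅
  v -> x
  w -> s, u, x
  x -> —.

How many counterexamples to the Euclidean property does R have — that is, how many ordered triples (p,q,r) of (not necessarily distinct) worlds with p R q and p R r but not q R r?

17

Enumerating: (s,t,u), (s,t,x), (s,u,t), (s,u,u), (s,u,x), (s,x,t), (s,x,u), (s,x,x), (t,s,s), (v,x,x), (w,s,s), (w,u,s), (w,u,u), (w,u,x), (w,x,s), (w,x,u), (w,x,x).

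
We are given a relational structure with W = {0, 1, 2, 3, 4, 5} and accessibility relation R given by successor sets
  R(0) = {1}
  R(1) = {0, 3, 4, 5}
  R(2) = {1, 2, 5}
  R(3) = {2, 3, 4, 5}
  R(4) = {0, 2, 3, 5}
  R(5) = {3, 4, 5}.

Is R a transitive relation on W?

No

Transitive: no — 0 R 1 and 1 R 3, but not 0 R 3.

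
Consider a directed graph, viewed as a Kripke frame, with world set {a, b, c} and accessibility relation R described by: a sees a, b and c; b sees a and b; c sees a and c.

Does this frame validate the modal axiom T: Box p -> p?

The schema T characterises exactly the reflexive frames.
Reflexive: yes — every world is R-related to itself.

Yes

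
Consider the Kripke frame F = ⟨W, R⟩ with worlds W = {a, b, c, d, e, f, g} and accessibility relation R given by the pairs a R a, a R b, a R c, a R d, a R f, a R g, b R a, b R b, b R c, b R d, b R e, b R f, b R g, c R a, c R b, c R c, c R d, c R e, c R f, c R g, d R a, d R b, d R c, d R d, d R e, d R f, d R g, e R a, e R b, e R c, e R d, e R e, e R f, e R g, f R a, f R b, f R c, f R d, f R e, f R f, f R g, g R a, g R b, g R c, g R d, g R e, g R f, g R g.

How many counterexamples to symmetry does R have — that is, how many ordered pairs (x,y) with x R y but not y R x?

1

Enumerating: (e,a).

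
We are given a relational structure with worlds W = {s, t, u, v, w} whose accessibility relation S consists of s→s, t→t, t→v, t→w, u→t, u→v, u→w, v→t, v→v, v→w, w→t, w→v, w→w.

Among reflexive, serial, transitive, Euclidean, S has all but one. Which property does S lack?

Reflexive: no — u is not related to itself.
Serial: yes — every world has a successor (e.g. s S s).
Transitive: yes — every two-step S-path is closed by a direct edge.
Euclidean: yes — any two successors of a common world are S-related.
Only reflexive fails.

reflexive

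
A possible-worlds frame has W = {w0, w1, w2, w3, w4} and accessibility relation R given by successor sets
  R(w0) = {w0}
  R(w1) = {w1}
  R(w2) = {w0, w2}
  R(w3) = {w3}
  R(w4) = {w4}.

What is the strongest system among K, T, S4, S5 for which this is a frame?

Reflexive (axiom T): yes — every world is R-related to itself.
Transitive (axiom 4): yes — every two-step R-path is closed by a direct edge.
Euclidean (axiom 5): no — w2 R w0 and w2 R w2, but not w0 R w2.
So F validates K, T, S4; S5 would additionally require R to be Euclidean. The strongest is S4.

S4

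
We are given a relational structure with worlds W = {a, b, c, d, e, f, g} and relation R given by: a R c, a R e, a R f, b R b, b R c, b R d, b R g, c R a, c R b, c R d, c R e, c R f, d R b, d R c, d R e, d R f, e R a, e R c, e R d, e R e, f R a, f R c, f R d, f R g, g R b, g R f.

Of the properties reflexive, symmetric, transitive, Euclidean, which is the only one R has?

symmetric

Reflexive: no — a is not related to itself.
Symmetric: yes — every pair in R has its reverse in R.
Transitive: no — a R c and c R b, but not a R b.
Euclidean: no — a R e and a R f, but not e R f.
Only symmetric holds.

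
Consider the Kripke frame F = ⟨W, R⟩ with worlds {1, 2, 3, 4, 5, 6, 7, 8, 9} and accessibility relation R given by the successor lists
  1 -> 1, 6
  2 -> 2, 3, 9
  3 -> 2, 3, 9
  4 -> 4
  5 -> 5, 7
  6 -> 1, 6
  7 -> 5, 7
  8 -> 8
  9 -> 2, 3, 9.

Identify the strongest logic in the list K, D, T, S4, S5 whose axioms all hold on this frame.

Serial (axiom D): yes — every world has a successor (e.g. 1 R 1).
Reflexive (axiom T): yes — every world is R-related to itself.
Transitive (axiom 4): yes — every two-step R-path is closed by a direct edge.
Euclidean (axiom 5): yes — any two successors of a common world are R-related.
So F validates K, D, T, S4, S5. The strongest is S5.

S5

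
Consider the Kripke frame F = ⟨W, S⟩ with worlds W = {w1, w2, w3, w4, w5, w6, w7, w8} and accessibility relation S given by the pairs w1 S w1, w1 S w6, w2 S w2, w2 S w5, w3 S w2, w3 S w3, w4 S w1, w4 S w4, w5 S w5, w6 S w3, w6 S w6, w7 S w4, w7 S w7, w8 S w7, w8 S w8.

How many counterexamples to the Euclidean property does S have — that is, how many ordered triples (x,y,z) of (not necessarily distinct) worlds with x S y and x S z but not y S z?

7

Enumerating: (w1,w6,w1), (w2,w5,w2), (w3,w2,w3), (w4,w1,w4), (w6,w3,w6), (w7,w4,w7), (w8,w7,w8).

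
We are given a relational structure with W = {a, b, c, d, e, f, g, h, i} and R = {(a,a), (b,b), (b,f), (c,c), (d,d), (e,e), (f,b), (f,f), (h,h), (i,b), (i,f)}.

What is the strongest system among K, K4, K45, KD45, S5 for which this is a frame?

Transitive (axiom 4): yes — every two-step R-path is closed by a direct edge.
Euclidean (axiom 5): yes — any two successors of a common world are R-related.
Serial (axiom D): no — g has no R-successor.
Reflexive (axiom T): no — g is not related to itself.
So F validates K, K4, K45; KD45 would additionally require R to be serial. The strongest is K45.

K45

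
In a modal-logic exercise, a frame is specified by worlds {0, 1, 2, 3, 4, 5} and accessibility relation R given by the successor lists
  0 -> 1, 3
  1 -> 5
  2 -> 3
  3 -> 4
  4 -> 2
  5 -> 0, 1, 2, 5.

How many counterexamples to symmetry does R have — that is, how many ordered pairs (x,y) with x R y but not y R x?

7

Enumerating: (0,1), (0,3), (2,3), (3,4), (4,2), (5,0), (5,2).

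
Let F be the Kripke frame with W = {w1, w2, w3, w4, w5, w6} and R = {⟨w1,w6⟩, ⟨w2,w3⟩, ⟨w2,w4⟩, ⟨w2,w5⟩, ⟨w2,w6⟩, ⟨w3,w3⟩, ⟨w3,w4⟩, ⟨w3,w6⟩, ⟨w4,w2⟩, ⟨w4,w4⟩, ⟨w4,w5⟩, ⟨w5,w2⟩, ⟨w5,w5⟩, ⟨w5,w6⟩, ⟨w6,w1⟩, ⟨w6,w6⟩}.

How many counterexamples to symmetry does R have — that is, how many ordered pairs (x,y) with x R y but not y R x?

6

Enumerating: (w2,w3), (w2,w6), (w3,w4), (w3,w6), (w4,w5), (w5,w6).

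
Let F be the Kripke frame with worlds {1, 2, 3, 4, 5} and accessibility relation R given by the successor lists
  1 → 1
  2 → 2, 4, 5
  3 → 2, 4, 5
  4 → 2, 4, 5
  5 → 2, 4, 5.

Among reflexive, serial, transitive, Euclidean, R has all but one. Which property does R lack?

Reflexive: no — 3 is not related to itself.
Serial: yes — every world has a successor (e.g. 1 R 1).
Transitive: yes — every two-step R-path is closed by a direct edge.
Euclidean: yes — any two successors of a common world are R-related.
Only reflexive fails.

reflexive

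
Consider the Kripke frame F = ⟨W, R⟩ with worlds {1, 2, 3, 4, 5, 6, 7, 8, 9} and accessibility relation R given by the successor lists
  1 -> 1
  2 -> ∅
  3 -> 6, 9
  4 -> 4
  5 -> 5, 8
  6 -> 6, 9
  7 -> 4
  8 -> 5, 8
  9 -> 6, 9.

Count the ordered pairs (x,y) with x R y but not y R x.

3

Enumerating: (3,6), (3,9), (7,4).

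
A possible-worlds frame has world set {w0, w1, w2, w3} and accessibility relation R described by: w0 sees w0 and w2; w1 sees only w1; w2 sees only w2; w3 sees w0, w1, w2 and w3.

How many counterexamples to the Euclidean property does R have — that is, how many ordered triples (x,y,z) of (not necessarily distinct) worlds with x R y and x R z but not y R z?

9

Enumerating: (w0,w2,w0), (w3,w0,w1), (w3,w0,w3), (w3,w1,w0), (w3,w1,w2), (w3,w1,w3), (w3,w2,w0), (w3,w2,w1), (w3,w2,w3).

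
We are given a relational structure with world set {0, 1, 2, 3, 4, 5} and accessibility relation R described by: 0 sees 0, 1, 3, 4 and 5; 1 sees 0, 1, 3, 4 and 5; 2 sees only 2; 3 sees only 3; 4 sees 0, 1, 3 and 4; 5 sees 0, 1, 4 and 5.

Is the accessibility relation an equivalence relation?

No

Reflexive: yes — every world is R-related to itself.
Symmetric: no — 0 R 3 but not 3 R 0.
Transitive: no — 4 R 0 and 0 R 5, but not 4 R 5.
So R is not an equivalence relation.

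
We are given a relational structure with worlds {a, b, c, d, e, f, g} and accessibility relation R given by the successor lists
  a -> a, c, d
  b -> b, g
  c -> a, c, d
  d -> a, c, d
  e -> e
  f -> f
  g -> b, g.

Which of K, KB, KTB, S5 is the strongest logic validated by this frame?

Symmetric (axiom B): yes — every pair in R has its reverse in R.
Reflexive (axiom T): yes — every world is R-related to itself.
Euclidean (axiom 5): yes — any two successors of a common world are R-related.
So F validates K, KB, KTB, S5. The strongest is S5.

S5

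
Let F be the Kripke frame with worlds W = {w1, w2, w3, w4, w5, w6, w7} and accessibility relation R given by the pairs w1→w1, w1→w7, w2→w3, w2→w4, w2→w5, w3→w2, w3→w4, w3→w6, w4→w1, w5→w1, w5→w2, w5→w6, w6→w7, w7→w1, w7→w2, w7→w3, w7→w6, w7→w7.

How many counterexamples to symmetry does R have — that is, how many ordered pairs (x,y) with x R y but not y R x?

Enumerating: (w2,w4), (w3,w4), (w3,w6), (w4,w1), (w5,w1), (w5,w6), (w7,w2), (w7,w3).

8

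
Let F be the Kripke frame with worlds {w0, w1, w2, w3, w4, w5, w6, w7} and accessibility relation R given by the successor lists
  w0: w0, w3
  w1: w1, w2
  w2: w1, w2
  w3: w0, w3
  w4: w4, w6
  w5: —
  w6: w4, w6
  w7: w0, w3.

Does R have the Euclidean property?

Yes

Euclidean: yes — any two successors of a common world are R-related.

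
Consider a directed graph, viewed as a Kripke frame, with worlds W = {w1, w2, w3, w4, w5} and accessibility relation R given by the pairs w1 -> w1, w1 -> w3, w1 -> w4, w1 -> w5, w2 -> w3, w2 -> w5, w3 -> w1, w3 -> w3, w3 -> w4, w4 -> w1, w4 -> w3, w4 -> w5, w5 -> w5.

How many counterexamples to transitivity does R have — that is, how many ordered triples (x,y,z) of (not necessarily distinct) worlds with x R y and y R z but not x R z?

Enumerating: (w2,w3,w1), (w2,w3,w4), (w3,w1,w5), (w3,w4,w5), (w4,w1,w4), (w4,w3,w4).

6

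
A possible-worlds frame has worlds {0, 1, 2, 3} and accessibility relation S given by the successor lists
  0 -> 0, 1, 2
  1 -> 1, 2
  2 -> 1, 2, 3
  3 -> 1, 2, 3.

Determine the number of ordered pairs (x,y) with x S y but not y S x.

3

Enumerating: (0,1), (0,2), (3,1).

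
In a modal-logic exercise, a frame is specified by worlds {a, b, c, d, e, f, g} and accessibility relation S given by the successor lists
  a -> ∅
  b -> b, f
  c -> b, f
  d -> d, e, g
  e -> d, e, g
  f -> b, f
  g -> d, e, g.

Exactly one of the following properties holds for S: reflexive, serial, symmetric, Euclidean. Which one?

Euclidean

Reflexive: no — a is not related to itself.
Serial: no — a has no S-successor.
Symmetric: no — c S b but not b S c.
Euclidean: yes — any two successors of a common world are S-related.
Only Euclidean holds.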